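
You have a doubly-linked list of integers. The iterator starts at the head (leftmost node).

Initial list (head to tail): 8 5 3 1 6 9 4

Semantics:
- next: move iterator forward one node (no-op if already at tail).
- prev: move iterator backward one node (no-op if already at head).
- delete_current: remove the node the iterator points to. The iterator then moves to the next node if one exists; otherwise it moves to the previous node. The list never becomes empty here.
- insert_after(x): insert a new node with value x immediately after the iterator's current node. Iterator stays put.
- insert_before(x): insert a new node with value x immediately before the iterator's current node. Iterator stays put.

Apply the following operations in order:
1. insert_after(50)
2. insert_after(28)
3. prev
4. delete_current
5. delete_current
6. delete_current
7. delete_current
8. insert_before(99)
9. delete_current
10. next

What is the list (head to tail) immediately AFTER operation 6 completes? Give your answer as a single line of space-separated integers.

Answer: 5 3 1 6 9 4

Derivation:
After 1 (insert_after(50)): list=[8, 50, 5, 3, 1, 6, 9, 4] cursor@8
After 2 (insert_after(28)): list=[8, 28, 50, 5, 3, 1, 6, 9, 4] cursor@8
After 3 (prev): list=[8, 28, 50, 5, 3, 1, 6, 9, 4] cursor@8
After 4 (delete_current): list=[28, 50, 5, 3, 1, 6, 9, 4] cursor@28
After 5 (delete_current): list=[50, 5, 3, 1, 6, 9, 4] cursor@50
After 6 (delete_current): list=[5, 3, 1, 6, 9, 4] cursor@5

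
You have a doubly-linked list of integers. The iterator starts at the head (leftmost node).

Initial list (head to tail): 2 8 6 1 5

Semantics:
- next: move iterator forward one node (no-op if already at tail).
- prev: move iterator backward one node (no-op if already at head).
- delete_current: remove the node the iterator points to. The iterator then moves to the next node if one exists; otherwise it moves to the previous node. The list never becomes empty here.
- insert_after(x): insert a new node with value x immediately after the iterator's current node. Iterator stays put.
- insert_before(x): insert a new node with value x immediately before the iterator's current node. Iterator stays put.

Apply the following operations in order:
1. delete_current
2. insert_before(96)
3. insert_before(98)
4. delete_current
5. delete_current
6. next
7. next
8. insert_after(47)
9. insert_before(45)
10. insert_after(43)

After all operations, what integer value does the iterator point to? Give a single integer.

After 1 (delete_current): list=[8, 6, 1, 5] cursor@8
After 2 (insert_before(96)): list=[96, 8, 6, 1, 5] cursor@8
After 3 (insert_before(98)): list=[96, 98, 8, 6, 1, 5] cursor@8
After 4 (delete_current): list=[96, 98, 6, 1, 5] cursor@6
After 5 (delete_current): list=[96, 98, 1, 5] cursor@1
After 6 (next): list=[96, 98, 1, 5] cursor@5
After 7 (next): list=[96, 98, 1, 5] cursor@5
After 8 (insert_after(47)): list=[96, 98, 1, 5, 47] cursor@5
After 9 (insert_before(45)): list=[96, 98, 1, 45, 5, 47] cursor@5
After 10 (insert_after(43)): list=[96, 98, 1, 45, 5, 43, 47] cursor@5

Answer: 5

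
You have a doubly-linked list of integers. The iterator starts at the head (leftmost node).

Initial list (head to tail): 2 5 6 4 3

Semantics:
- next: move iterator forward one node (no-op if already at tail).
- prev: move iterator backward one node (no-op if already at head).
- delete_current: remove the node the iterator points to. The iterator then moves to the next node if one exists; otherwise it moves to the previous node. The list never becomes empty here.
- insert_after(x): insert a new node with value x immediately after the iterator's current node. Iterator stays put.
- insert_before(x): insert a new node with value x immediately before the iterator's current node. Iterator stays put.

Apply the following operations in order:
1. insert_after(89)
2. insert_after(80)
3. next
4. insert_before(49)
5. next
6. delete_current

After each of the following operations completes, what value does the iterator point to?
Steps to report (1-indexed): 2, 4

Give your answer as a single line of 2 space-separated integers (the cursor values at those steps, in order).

After 1 (insert_after(89)): list=[2, 89, 5, 6, 4, 3] cursor@2
After 2 (insert_after(80)): list=[2, 80, 89, 5, 6, 4, 3] cursor@2
After 3 (next): list=[2, 80, 89, 5, 6, 4, 3] cursor@80
After 4 (insert_before(49)): list=[2, 49, 80, 89, 5, 6, 4, 3] cursor@80
After 5 (next): list=[2, 49, 80, 89, 5, 6, 4, 3] cursor@89
After 6 (delete_current): list=[2, 49, 80, 5, 6, 4, 3] cursor@5

Answer: 2 80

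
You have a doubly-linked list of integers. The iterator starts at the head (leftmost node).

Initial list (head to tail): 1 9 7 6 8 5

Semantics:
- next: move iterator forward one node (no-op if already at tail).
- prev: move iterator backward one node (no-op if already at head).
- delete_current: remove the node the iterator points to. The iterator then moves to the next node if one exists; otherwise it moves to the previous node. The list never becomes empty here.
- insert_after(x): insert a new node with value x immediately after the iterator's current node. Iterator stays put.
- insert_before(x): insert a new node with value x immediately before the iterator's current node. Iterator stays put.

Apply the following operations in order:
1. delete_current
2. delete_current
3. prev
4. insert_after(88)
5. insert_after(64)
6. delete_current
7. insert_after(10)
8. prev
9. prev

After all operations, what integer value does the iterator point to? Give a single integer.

Answer: 64

Derivation:
After 1 (delete_current): list=[9, 7, 6, 8, 5] cursor@9
After 2 (delete_current): list=[7, 6, 8, 5] cursor@7
After 3 (prev): list=[7, 6, 8, 5] cursor@7
After 4 (insert_after(88)): list=[7, 88, 6, 8, 5] cursor@7
After 5 (insert_after(64)): list=[7, 64, 88, 6, 8, 5] cursor@7
After 6 (delete_current): list=[64, 88, 6, 8, 5] cursor@64
After 7 (insert_after(10)): list=[64, 10, 88, 6, 8, 5] cursor@64
After 8 (prev): list=[64, 10, 88, 6, 8, 5] cursor@64
After 9 (prev): list=[64, 10, 88, 6, 8, 5] cursor@64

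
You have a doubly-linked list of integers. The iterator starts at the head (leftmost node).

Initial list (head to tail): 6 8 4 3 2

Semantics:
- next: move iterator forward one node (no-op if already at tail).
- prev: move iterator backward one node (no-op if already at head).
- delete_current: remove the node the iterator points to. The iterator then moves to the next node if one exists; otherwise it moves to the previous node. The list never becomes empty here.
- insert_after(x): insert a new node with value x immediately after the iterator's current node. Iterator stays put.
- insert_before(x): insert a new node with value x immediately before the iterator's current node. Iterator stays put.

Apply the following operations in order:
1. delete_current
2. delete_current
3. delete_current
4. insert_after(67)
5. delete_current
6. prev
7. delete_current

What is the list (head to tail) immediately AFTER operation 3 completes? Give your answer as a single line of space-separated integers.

Answer: 3 2

Derivation:
After 1 (delete_current): list=[8, 4, 3, 2] cursor@8
After 2 (delete_current): list=[4, 3, 2] cursor@4
After 3 (delete_current): list=[3, 2] cursor@3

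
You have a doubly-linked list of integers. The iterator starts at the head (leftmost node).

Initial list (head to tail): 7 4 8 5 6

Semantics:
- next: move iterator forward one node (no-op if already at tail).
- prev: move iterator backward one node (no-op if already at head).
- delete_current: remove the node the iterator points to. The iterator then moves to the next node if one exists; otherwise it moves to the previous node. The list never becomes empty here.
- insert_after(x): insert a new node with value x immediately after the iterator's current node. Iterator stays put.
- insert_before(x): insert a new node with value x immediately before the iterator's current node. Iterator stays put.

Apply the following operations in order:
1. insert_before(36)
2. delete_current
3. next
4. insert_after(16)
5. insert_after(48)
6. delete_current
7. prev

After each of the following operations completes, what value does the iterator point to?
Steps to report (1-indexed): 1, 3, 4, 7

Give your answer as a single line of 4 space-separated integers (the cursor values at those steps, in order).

After 1 (insert_before(36)): list=[36, 7, 4, 8, 5, 6] cursor@7
After 2 (delete_current): list=[36, 4, 8, 5, 6] cursor@4
After 3 (next): list=[36, 4, 8, 5, 6] cursor@8
After 4 (insert_after(16)): list=[36, 4, 8, 16, 5, 6] cursor@8
After 5 (insert_after(48)): list=[36, 4, 8, 48, 16, 5, 6] cursor@8
After 6 (delete_current): list=[36, 4, 48, 16, 5, 6] cursor@48
After 7 (prev): list=[36, 4, 48, 16, 5, 6] cursor@4

Answer: 7 8 8 4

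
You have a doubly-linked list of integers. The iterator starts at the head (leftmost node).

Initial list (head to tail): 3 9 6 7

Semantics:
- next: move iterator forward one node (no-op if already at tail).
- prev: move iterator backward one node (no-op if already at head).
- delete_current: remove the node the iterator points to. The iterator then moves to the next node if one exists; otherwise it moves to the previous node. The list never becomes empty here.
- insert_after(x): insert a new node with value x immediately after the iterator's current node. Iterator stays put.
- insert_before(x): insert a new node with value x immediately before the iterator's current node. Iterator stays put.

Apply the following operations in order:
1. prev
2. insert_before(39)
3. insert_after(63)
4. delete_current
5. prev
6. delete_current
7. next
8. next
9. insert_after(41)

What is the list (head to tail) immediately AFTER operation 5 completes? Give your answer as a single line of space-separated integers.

After 1 (prev): list=[3, 9, 6, 7] cursor@3
After 2 (insert_before(39)): list=[39, 3, 9, 6, 7] cursor@3
After 3 (insert_after(63)): list=[39, 3, 63, 9, 6, 7] cursor@3
After 4 (delete_current): list=[39, 63, 9, 6, 7] cursor@63
After 5 (prev): list=[39, 63, 9, 6, 7] cursor@39

Answer: 39 63 9 6 7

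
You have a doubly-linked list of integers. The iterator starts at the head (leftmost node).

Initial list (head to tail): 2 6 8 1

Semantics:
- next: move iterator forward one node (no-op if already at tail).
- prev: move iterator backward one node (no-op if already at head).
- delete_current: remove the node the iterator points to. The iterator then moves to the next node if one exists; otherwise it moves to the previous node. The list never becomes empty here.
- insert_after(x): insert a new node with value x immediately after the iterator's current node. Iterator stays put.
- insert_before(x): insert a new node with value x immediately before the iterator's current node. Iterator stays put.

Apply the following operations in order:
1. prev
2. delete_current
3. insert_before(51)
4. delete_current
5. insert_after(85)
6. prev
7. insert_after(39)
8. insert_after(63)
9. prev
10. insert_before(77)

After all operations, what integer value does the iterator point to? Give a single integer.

After 1 (prev): list=[2, 6, 8, 1] cursor@2
After 2 (delete_current): list=[6, 8, 1] cursor@6
After 3 (insert_before(51)): list=[51, 6, 8, 1] cursor@6
After 4 (delete_current): list=[51, 8, 1] cursor@8
After 5 (insert_after(85)): list=[51, 8, 85, 1] cursor@8
After 6 (prev): list=[51, 8, 85, 1] cursor@51
After 7 (insert_after(39)): list=[51, 39, 8, 85, 1] cursor@51
After 8 (insert_after(63)): list=[51, 63, 39, 8, 85, 1] cursor@51
After 9 (prev): list=[51, 63, 39, 8, 85, 1] cursor@51
After 10 (insert_before(77)): list=[77, 51, 63, 39, 8, 85, 1] cursor@51

Answer: 51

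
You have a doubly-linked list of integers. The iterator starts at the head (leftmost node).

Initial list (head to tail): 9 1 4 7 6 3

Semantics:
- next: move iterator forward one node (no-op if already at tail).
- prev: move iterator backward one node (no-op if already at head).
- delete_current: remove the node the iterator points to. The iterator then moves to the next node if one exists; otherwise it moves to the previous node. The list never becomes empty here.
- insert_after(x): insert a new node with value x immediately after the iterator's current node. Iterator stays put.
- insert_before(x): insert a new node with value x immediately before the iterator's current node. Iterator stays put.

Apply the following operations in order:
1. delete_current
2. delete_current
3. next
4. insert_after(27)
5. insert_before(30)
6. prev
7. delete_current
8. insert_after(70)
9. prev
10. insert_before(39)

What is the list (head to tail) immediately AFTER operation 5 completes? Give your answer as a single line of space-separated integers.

Answer: 4 30 7 27 6 3

Derivation:
After 1 (delete_current): list=[1, 4, 7, 6, 3] cursor@1
After 2 (delete_current): list=[4, 7, 6, 3] cursor@4
After 3 (next): list=[4, 7, 6, 3] cursor@7
After 4 (insert_after(27)): list=[4, 7, 27, 6, 3] cursor@7
After 5 (insert_before(30)): list=[4, 30, 7, 27, 6, 3] cursor@7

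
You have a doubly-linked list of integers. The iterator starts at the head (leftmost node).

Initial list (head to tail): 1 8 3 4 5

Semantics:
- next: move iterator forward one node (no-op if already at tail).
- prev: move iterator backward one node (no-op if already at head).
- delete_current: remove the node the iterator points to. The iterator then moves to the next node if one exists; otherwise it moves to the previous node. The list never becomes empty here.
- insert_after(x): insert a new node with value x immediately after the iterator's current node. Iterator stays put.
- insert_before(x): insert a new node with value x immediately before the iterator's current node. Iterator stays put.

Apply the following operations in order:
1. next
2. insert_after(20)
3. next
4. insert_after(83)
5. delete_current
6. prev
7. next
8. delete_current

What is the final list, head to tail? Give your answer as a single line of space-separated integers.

Answer: 1 8 3 4 5

Derivation:
After 1 (next): list=[1, 8, 3, 4, 5] cursor@8
After 2 (insert_after(20)): list=[1, 8, 20, 3, 4, 5] cursor@8
After 3 (next): list=[1, 8, 20, 3, 4, 5] cursor@20
After 4 (insert_after(83)): list=[1, 8, 20, 83, 3, 4, 5] cursor@20
After 5 (delete_current): list=[1, 8, 83, 3, 4, 5] cursor@83
After 6 (prev): list=[1, 8, 83, 3, 4, 5] cursor@8
After 7 (next): list=[1, 8, 83, 3, 4, 5] cursor@83
After 8 (delete_current): list=[1, 8, 3, 4, 5] cursor@3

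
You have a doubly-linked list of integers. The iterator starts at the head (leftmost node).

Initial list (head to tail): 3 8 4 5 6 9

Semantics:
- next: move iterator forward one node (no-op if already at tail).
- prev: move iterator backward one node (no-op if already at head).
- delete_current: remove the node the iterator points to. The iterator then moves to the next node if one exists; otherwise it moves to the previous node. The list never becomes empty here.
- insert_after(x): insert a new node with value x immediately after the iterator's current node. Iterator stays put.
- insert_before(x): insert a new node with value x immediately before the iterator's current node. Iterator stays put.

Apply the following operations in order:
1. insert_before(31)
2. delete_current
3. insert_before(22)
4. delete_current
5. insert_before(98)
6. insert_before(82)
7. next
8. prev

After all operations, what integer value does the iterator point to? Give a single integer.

After 1 (insert_before(31)): list=[31, 3, 8, 4, 5, 6, 9] cursor@3
After 2 (delete_current): list=[31, 8, 4, 5, 6, 9] cursor@8
After 3 (insert_before(22)): list=[31, 22, 8, 4, 5, 6, 9] cursor@8
After 4 (delete_current): list=[31, 22, 4, 5, 6, 9] cursor@4
After 5 (insert_before(98)): list=[31, 22, 98, 4, 5, 6, 9] cursor@4
After 6 (insert_before(82)): list=[31, 22, 98, 82, 4, 5, 6, 9] cursor@4
After 7 (next): list=[31, 22, 98, 82, 4, 5, 6, 9] cursor@5
After 8 (prev): list=[31, 22, 98, 82, 4, 5, 6, 9] cursor@4

Answer: 4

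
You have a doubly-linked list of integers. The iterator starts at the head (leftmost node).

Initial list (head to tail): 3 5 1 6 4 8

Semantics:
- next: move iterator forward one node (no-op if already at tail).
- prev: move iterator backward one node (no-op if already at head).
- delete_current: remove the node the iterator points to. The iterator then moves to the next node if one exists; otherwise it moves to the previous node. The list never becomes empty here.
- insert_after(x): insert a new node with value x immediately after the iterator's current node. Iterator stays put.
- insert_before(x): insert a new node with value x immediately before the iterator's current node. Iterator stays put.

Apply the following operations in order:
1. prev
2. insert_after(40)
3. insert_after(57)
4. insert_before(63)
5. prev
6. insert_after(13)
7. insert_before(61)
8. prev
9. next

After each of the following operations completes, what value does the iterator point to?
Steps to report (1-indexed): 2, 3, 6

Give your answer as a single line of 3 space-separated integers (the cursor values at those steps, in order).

After 1 (prev): list=[3, 5, 1, 6, 4, 8] cursor@3
After 2 (insert_after(40)): list=[3, 40, 5, 1, 6, 4, 8] cursor@3
After 3 (insert_after(57)): list=[3, 57, 40, 5, 1, 6, 4, 8] cursor@3
After 4 (insert_before(63)): list=[63, 3, 57, 40, 5, 1, 6, 4, 8] cursor@3
After 5 (prev): list=[63, 3, 57, 40, 5, 1, 6, 4, 8] cursor@63
After 6 (insert_after(13)): list=[63, 13, 3, 57, 40, 5, 1, 6, 4, 8] cursor@63
After 7 (insert_before(61)): list=[61, 63, 13, 3, 57, 40, 5, 1, 6, 4, 8] cursor@63
After 8 (prev): list=[61, 63, 13, 3, 57, 40, 5, 1, 6, 4, 8] cursor@61
After 9 (next): list=[61, 63, 13, 3, 57, 40, 5, 1, 6, 4, 8] cursor@63

Answer: 3 3 63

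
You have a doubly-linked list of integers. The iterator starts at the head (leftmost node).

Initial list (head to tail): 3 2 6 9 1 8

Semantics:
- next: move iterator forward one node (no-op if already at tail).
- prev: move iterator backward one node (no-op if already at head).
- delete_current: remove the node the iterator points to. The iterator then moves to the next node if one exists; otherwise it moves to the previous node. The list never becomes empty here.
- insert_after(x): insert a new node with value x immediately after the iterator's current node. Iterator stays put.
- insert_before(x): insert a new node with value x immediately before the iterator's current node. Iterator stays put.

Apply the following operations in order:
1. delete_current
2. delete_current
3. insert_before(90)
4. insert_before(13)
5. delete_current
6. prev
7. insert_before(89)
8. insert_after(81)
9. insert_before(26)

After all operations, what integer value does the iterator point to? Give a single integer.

Answer: 13

Derivation:
After 1 (delete_current): list=[2, 6, 9, 1, 8] cursor@2
After 2 (delete_current): list=[6, 9, 1, 8] cursor@6
After 3 (insert_before(90)): list=[90, 6, 9, 1, 8] cursor@6
After 4 (insert_before(13)): list=[90, 13, 6, 9, 1, 8] cursor@6
After 5 (delete_current): list=[90, 13, 9, 1, 8] cursor@9
After 6 (prev): list=[90, 13, 9, 1, 8] cursor@13
After 7 (insert_before(89)): list=[90, 89, 13, 9, 1, 8] cursor@13
After 8 (insert_after(81)): list=[90, 89, 13, 81, 9, 1, 8] cursor@13
After 9 (insert_before(26)): list=[90, 89, 26, 13, 81, 9, 1, 8] cursor@13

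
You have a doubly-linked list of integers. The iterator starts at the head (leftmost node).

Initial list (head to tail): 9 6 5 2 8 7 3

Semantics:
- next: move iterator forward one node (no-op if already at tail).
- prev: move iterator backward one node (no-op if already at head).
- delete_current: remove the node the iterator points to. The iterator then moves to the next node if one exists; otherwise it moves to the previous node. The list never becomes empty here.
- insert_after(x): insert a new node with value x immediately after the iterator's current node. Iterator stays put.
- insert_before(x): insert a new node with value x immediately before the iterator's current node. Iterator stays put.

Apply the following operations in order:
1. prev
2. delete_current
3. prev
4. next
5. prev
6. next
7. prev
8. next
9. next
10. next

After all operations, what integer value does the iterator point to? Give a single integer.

After 1 (prev): list=[9, 6, 5, 2, 8, 7, 3] cursor@9
After 2 (delete_current): list=[6, 5, 2, 8, 7, 3] cursor@6
After 3 (prev): list=[6, 5, 2, 8, 7, 3] cursor@6
After 4 (next): list=[6, 5, 2, 8, 7, 3] cursor@5
After 5 (prev): list=[6, 5, 2, 8, 7, 3] cursor@6
After 6 (next): list=[6, 5, 2, 8, 7, 3] cursor@5
After 7 (prev): list=[6, 5, 2, 8, 7, 3] cursor@6
After 8 (next): list=[6, 5, 2, 8, 7, 3] cursor@5
After 9 (next): list=[6, 5, 2, 8, 7, 3] cursor@2
After 10 (next): list=[6, 5, 2, 8, 7, 3] cursor@8

Answer: 8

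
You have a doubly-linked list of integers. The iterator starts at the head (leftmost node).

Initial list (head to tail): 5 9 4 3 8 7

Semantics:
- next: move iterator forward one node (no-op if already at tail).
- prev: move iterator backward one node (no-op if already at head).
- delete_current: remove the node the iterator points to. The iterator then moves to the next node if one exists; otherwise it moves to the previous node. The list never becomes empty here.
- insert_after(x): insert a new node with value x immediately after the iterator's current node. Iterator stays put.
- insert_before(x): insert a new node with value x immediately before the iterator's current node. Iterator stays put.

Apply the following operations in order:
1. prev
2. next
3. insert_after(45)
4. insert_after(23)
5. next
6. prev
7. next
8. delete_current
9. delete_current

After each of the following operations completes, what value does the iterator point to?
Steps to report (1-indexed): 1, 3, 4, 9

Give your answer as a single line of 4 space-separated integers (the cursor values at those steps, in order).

Answer: 5 9 9 4

Derivation:
After 1 (prev): list=[5, 9, 4, 3, 8, 7] cursor@5
After 2 (next): list=[5, 9, 4, 3, 8, 7] cursor@9
After 3 (insert_after(45)): list=[5, 9, 45, 4, 3, 8, 7] cursor@9
After 4 (insert_after(23)): list=[5, 9, 23, 45, 4, 3, 8, 7] cursor@9
After 5 (next): list=[5, 9, 23, 45, 4, 3, 8, 7] cursor@23
After 6 (prev): list=[5, 9, 23, 45, 4, 3, 8, 7] cursor@9
After 7 (next): list=[5, 9, 23, 45, 4, 3, 8, 7] cursor@23
After 8 (delete_current): list=[5, 9, 45, 4, 3, 8, 7] cursor@45
After 9 (delete_current): list=[5, 9, 4, 3, 8, 7] cursor@4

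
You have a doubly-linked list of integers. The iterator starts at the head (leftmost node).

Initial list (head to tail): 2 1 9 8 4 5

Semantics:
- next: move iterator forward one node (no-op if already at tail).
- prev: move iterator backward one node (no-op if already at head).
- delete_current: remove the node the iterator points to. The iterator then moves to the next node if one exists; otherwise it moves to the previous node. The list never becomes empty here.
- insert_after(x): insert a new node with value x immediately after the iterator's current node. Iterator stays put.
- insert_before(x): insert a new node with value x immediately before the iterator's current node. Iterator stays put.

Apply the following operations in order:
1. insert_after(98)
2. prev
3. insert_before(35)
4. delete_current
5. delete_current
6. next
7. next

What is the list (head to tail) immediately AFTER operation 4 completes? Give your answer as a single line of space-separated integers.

After 1 (insert_after(98)): list=[2, 98, 1, 9, 8, 4, 5] cursor@2
After 2 (prev): list=[2, 98, 1, 9, 8, 4, 5] cursor@2
After 3 (insert_before(35)): list=[35, 2, 98, 1, 9, 8, 4, 5] cursor@2
After 4 (delete_current): list=[35, 98, 1, 9, 8, 4, 5] cursor@98

Answer: 35 98 1 9 8 4 5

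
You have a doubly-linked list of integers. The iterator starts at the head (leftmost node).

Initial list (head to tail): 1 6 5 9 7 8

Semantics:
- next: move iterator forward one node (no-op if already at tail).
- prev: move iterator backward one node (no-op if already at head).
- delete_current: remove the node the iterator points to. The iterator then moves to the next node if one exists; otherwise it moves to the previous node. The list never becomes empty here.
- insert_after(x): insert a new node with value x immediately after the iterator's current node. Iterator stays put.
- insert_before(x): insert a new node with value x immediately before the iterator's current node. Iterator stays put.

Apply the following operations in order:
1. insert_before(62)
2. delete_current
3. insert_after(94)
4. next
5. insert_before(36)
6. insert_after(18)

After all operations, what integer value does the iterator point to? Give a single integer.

Answer: 94

Derivation:
After 1 (insert_before(62)): list=[62, 1, 6, 5, 9, 7, 8] cursor@1
After 2 (delete_current): list=[62, 6, 5, 9, 7, 8] cursor@6
After 3 (insert_after(94)): list=[62, 6, 94, 5, 9, 7, 8] cursor@6
After 4 (next): list=[62, 6, 94, 5, 9, 7, 8] cursor@94
After 5 (insert_before(36)): list=[62, 6, 36, 94, 5, 9, 7, 8] cursor@94
After 6 (insert_after(18)): list=[62, 6, 36, 94, 18, 5, 9, 7, 8] cursor@94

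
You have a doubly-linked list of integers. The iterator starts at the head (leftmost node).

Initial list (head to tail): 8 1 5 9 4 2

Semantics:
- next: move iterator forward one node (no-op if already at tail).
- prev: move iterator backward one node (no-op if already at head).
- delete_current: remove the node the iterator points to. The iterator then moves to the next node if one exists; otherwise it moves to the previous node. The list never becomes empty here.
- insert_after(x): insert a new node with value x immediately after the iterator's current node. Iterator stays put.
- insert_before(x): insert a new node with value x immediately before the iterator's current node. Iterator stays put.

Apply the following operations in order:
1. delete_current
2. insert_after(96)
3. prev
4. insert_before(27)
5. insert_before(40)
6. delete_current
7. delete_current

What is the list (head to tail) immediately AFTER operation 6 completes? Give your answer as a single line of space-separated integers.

Answer: 27 40 96 5 9 4 2

Derivation:
After 1 (delete_current): list=[1, 5, 9, 4, 2] cursor@1
After 2 (insert_after(96)): list=[1, 96, 5, 9, 4, 2] cursor@1
After 3 (prev): list=[1, 96, 5, 9, 4, 2] cursor@1
After 4 (insert_before(27)): list=[27, 1, 96, 5, 9, 4, 2] cursor@1
After 5 (insert_before(40)): list=[27, 40, 1, 96, 5, 9, 4, 2] cursor@1
After 6 (delete_current): list=[27, 40, 96, 5, 9, 4, 2] cursor@96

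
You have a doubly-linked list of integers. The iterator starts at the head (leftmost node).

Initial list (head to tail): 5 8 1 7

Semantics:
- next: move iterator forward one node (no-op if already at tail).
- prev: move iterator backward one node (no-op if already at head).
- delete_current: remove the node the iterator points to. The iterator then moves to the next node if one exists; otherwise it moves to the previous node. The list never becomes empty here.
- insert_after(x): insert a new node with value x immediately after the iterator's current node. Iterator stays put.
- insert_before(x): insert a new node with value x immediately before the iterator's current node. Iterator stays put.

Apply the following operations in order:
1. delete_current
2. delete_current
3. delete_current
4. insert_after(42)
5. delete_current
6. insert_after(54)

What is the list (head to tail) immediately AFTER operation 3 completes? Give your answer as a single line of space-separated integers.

Answer: 7

Derivation:
After 1 (delete_current): list=[8, 1, 7] cursor@8
After 2 (delete_current): list=[1, 7] cursor@1
After 3 (delete_current): list=[7] cursor@7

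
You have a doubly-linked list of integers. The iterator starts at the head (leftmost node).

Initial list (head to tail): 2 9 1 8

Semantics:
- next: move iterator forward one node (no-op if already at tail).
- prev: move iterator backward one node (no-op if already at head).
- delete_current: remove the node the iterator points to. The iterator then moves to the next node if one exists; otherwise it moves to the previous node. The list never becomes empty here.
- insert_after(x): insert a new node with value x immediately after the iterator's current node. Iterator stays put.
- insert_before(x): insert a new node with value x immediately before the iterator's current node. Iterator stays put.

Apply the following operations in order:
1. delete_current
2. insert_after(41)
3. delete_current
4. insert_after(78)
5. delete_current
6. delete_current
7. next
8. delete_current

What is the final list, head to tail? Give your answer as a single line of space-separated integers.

After 1 (delete_current): list=[9, 1, 8] cursor@9
After 2 (insert_after(41)): list=[9, 41, 1, 8] cursor@9
After 3 (delete_current): list=[41, 1, 8] cursor@41
After 4 (insert_after(78)): list=[41, 78, 1, 8] cursor@41
After 5 (delete_current): list=[78, 1, 8] cursor@78
After 6 (delete_current): list=[1, 8] cursor@1
After 7 (next): list=[1, 8] cursor@8
After 8 (delete_current): list=[1] cursor@1

Answer: 1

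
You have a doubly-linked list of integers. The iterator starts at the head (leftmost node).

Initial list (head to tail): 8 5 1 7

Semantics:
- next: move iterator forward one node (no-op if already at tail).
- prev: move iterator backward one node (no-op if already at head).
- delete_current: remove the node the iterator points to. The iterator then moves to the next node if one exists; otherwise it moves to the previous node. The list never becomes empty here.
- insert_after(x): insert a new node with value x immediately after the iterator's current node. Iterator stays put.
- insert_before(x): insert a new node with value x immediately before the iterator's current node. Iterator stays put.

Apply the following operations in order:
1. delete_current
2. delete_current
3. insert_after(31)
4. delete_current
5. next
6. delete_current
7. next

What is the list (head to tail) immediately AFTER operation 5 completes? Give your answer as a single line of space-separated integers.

After 1 (delete_current): list=[5, 1, 7] cursor@5
After 2 (delete_current): list=[1, 7] cursor@1
After 3 (insert_after(31)): list=[1, 31, 7] cursor@1
After 4 (delete_current): list=[31, 7] cursor@31
After 5 (next): list=[31, 7] cursor@7

Answer: 31 7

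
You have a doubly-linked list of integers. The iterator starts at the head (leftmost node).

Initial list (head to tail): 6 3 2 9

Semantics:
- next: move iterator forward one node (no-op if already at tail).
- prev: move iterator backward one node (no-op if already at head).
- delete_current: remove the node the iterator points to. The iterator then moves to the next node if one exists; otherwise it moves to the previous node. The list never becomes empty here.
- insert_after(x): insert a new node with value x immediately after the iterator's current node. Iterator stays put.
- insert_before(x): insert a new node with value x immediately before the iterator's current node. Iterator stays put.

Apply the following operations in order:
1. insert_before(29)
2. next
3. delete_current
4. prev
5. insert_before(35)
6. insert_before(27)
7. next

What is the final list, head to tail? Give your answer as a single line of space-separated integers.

Answer: 29 35 27 6 2 9

Derivation:
After 1 (insert_before(29)): list=[29, 6, 3, 2, 9] cursor@6
After 2 (next): list=[29, 6, 3, 2, 9] cursor@3
After 3 (delete_current): list=[29, 6, 2, 9] cursor@2
After 4 (prev): list=[29, 6, 2, 9] cursor@6
After 5 (insert_before(35)): list=[29, 35, 6, 2, 9] cursor@6
After 6 (insert_before(27)): list=[29, 35, 27, 6, 2, 9] cursor@6
After 7 (next): list=[29, 35, 27, 6, 2, 9] cursor@2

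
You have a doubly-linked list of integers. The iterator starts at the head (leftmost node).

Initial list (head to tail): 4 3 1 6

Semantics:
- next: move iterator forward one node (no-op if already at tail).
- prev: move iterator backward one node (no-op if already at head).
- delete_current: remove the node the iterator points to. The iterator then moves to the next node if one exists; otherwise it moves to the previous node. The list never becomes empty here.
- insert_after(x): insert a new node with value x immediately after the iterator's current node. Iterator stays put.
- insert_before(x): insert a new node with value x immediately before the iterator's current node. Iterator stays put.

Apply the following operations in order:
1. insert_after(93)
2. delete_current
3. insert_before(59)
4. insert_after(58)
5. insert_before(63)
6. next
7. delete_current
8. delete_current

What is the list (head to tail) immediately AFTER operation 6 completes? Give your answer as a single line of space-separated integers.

After 1 (insert_after(93)): list=[4, 93, 3, 1, 6] cursor@4
After 2 (delete_current): list=[93, 3, 1, 6] cursor@93
After 3 (insert_before(59)): list=[59, 93, 3, 1, 6] cursor@93
After 4 (insert_after(58)): list=[59, 93, 58, 3, 1, 6] cursor@93
After 5 (insert_before(63)): list=[59, 63, 93, 58, 3, 1, 6] cursor@93
After 6 (next): list=[59, 63, 93, 58, 3, 1, 6] cursor@58

Answer: 59 63 93 58 3 1 6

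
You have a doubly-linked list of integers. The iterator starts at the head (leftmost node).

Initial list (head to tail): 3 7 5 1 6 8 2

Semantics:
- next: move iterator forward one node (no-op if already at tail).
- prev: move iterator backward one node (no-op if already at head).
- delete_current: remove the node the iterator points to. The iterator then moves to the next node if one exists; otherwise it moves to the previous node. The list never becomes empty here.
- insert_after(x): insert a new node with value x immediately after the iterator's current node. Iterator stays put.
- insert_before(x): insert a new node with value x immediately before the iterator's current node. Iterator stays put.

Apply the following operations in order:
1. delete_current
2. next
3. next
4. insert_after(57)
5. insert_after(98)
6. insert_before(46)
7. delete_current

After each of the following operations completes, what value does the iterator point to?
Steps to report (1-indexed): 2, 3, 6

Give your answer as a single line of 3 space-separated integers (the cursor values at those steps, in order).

Answer: 5 1 1

Derivation:
After 1 (delete_current): list=[7, 5, 1, 6, 8, 2] cursor@7
After 2 (next): list=[7, 5, 1, 6, 8, 2] cursor@5
After 3 (next): list=[7, 5, 1, 6, 8, 2] cursor@1
After 4 (insert_after(57)): list=[7, 5, 1, 57, 6, 8, 2] cursor@1
After 5 (insert_after(98)): list=[7, 5, 1, 98, 57, 6, 8, 2] cursor@1
After 6 (insert_before(46)): list=[7, 5, 46, 1, 98, 57, 6, 8, 2] cursor@1
After 7 (delete_current): list=[7, 5, 46, 98, 57, 6, 8, 2] cursor@98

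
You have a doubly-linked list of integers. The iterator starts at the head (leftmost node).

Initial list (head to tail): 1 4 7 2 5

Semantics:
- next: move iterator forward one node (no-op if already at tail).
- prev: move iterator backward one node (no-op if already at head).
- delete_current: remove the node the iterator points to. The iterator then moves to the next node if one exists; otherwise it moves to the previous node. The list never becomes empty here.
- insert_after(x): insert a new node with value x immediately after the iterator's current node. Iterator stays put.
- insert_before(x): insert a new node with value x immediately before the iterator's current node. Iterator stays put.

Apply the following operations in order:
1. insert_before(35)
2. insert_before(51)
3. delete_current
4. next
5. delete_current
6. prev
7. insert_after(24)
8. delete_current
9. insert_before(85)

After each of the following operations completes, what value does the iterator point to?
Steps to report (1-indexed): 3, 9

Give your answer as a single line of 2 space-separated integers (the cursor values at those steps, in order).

After 1 (insert_before(35)): list=[35, 1, 4, 7, 2, 5] cursor@1
After 2 (insert_before(51)): list=[35, 51, 1, 4, 7, 2, 5] cursor@1
After 3 (delete_current): list=[35, 51, 4, 7, 2, 5] cursor@4
After 4 (next): list=[35, 51, 4, 7, 2, 5] cursor@7
After 5 (delete_current): list=[35, 51, 4, 2, 5] cursor@2
After 6 (prev): list=[35, 51, 4, 2, 5] cursor@4
After 7 (insert_after(24)): list=[35, 51, 4, 24, 2, 5] cursor@4
After 8 (delete_current): list=[35, 51, 24, 2, 5] cursor@24
After 9 (insert_before(85)): list=[35, 51, 85, 24, 2, 5] cursor@24

Answer: 4 24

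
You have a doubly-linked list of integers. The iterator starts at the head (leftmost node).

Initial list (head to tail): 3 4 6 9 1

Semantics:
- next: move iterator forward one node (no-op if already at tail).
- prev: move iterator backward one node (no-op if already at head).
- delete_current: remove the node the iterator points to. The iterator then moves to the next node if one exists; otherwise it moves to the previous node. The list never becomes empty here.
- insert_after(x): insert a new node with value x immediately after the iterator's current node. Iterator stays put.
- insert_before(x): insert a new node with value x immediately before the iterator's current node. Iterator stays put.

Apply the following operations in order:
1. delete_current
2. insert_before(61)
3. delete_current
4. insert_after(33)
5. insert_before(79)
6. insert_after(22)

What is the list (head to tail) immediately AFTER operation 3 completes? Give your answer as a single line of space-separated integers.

Answer: 61 6 9 1

Derivation:
After 1 (delete_current): list=[4, 6, 9, 1] cursor@4
After 2 (insert_before(61)): list=[61, 4, 6, 9, 1] cursor@4
After 3 (delete_current): list=[61, 6, 9, 1] cursor@6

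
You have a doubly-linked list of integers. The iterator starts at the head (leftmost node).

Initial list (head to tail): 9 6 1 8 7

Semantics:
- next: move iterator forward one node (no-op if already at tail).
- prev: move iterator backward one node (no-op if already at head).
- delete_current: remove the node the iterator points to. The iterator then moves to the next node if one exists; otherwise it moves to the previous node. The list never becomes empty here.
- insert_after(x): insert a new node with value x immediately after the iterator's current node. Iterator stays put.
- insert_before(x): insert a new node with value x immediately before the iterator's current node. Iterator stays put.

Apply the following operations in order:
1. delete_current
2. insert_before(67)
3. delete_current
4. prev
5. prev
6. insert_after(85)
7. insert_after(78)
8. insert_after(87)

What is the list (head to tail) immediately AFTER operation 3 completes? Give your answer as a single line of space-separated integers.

After 1 (delete_current): list=[6, 1, 8, 7] cursor@6
After 2 (insert_before(67)): list=[67, 6, 1, 8, 7] cursor@6
After 3 (delete_current): list=[67, 1, 8, 7] cursor@1

Answer: 67 1 8 7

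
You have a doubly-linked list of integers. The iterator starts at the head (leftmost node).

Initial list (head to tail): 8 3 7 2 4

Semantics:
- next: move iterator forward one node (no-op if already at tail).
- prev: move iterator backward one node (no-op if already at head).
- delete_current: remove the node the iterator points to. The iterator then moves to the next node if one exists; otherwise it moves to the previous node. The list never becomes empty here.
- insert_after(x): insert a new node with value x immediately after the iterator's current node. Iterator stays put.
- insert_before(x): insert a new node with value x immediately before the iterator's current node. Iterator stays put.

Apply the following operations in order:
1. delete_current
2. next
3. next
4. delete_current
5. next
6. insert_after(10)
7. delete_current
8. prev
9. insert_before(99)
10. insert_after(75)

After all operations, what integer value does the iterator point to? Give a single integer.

After 1 (delete_current): list=[3, 7, 2, 4] cursor@3
After 2 (next): list=[3, 7, 2, 4] cursor@7
After 3 (next): list=[3, 7, 2, 4] cursor@2
After 4 (delete_current): list=[3, 7, 4] cursor@4
After 5 (next): list=[3, 7, 4] cursor@4
After 6 (insert_after(10)): list=[3, 7, 4, 10] cursor@4
After 7 (delete_current): list=[3, 7, 10] cursor@10
After 8 (prev): list=[3, 7, 10] cursor@7
After 9 (insert_before(99)): list=[3, 99, 7, 10] cursor@7
After 10 (insert_after(75)): list=[3, 99, 7, 75, 10] cursor@7

Answer: 7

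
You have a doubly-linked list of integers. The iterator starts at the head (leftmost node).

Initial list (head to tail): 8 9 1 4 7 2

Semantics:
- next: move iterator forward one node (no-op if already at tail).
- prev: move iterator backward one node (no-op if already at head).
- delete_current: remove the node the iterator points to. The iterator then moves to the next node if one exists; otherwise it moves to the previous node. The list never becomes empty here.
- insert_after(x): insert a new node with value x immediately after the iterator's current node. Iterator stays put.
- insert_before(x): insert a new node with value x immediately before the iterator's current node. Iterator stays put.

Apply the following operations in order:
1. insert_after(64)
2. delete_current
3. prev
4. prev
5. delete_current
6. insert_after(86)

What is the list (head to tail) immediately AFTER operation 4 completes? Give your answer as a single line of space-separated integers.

After 1 (insert_after(64)): list=[8, 64, 9, 1, 4, 7, 2] cursor@8
After 2 (delete_current): list=[64, 9, 1, 4, 7, 2] cursor@64
After 3 (prev): list=[64, 9, 1, 4, 7, 2] cursor@64
After 4 (prev): list=[64, 9, 1, 4, 7, 2] cursor@64

Answer: 64 9 1 4 7 2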